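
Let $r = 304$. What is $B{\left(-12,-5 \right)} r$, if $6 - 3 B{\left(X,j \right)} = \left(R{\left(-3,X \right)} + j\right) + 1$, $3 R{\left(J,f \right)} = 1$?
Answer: $\frac{8816}{9} \approx 979.56$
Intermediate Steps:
$R{\left(J,f \right)} = \frac{1}{3}$ ($R{\left(J,f \right)} = \frac{1}{3} \cdot 1 = \frac{1}{3}$)
$B{\left(X,j \right)} = \frac{14}{9} - \frac{j}{3}$ ($B{\left(X,j \right)} = 2 - \frac{\left(\frac{1}{3} + j\right) + 1}{3} = 2 - \frac{\frac{4}{3} + j}{3} = 2 - \left(\frac{4}{9} + \frac{j}{3}\right) = \frac{14}{9} - \frac{j}{3}$)
$B{\left(-12,-5 \right)} r = \left(\frac{14}{9} - - \frac{5}{3}\right) 304 = \left(\frac{14}{9} + \frac{5}{3}\right) 304 = \frac{29}{9} \cdot 304 = \frac{8816}{9}$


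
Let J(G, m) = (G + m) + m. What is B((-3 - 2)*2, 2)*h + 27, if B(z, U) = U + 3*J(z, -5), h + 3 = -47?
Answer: 2927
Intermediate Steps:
J(G, m) = G + 2*m
h = -50 (h = -3 - 47 = -50)
B(z, U) = -30 + U + 3*z (B(z, U) = U + 3*(z + 2*(-5)) = U + 3*(z - 10) = U + 3*(-10 + z) = U + (-30 + 3*z) = -30 + U + 3*z)
B((-3 - 2)*2, 2)*h + 27 = (-30 + 2 + 3*((-3 - 2)*2))*(-50) + 27 = (-30 + 2 + 3*(-5*2))*(-50) + 27 = (-30 + 2 + 3*(-10))*(-50) + 27 = (-30 + 2 - 30)*(-50) + 27 = -58*(-50) + 27 = 2900 + 27 = 2927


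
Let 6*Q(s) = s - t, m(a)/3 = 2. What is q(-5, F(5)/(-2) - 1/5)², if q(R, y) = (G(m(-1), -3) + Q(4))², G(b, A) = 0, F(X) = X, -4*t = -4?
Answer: 1/16 ≈ 0.062500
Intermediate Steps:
t = 1 (t = -¼*(-4) = 1)
m(a) = 6 (m(a) = 3*2 = 6)
Q(s) = -⅙ + s/6 (Q(s) = (s - 1*1)/6 = (s - 1)/6 = (-1 + s)/6 = -⅙ + s/6)
q(R, y) = ¼ (q(R, y) = (0 + (-⅙ + (⅙)*4))² = (0 + (-⅙ + ⅔))² = (0 + ½)² = (½)² = ¼)
q(-5, F(5)/(-2) - 1/5)² = (¼)² = 1/16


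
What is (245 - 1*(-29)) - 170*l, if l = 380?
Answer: -64326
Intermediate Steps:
(245 - 1*(-29)) - 170*l = (245 - 1*(-29)) - 170*380 = (245 + 29) - 64600 = 274 - 64600 = -64326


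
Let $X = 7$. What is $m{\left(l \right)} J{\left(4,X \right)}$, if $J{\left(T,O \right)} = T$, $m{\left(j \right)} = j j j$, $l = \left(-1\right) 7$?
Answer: $-1372$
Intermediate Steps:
$l = -7$
$m{\left(j \right)} = j^{3}$ ($m{\left(j \right)} = j^{2} j = j^{3}$)
$m{\left(l \right)} J{\left(4,X \right)} = \left(-7\right)^{3} \cdot 4 = \left(-343\right) 4 = -1372$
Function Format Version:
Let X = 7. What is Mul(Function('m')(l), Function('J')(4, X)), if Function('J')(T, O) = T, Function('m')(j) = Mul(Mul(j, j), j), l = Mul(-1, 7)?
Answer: -1372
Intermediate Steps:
l = -7
Function('m')(j) = Pow(j, 3) (Function('m')(j) = Mul(Pow(j, 2), j) = Pow(j, 3))
Mul(Function('m')(l), Function('J')(4, X)) = Mul(Pow(-7, 3), 4) = Mul(-343, 4) = -1372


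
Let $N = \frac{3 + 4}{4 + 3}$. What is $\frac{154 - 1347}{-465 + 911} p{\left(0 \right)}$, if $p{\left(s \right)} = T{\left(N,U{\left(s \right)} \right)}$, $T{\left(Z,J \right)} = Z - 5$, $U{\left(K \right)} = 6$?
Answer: $\frac{2386}{223} \approx 10.7$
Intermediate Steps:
$N = 1$ ($N = \frac{7}{7} = 7 \cdot \frac{1}{7} = 1$)
$T{\left(Z,J \right)} = -5 + Z$
$p{\left(s \right)} = -4$ ($p{\left(s \right)} = -5 + 1 = -4$)
$\frac{154 - 1347}{-465 + 911} p{\left(0 \right)} = \frac{154 - 1347}{-465 + 911} \left(-4\right) = - \frac{1193}{446} \left(-4\right) = \left(-1193\right) \frac{1}{446} \left(-4\right) = \left(- \frac{1193}{446}\right) \left(-4\right) = \frac{2386}{223}$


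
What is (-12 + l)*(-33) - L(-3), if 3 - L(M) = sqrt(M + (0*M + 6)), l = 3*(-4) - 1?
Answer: 822 + sqrt(3) ≈ 823.73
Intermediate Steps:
l = -13 (l = -12 - 1 = -13)
L(M) = 3 - sqrt(6 + M) (L(M) = 3 - sqrt(M + (0*M + 6)) = 3 - sqrt(M + (0 + 6)) = 3 - sqrt(M + 6) = 3 - sqrt(6 + M))
(-12 + l)*(-33) - L(-3) = (-12 - 13)*(-33) - (3 - sqrt(6 - 3)) = -25*(-33) - (3 - sqrt(3)) = 825 + (-3 + sqrt(3)) = 822 + sqrt(3)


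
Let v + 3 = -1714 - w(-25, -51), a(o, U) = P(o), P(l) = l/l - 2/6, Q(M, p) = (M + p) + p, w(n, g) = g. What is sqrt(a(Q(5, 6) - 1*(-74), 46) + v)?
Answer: 2*I*sqrt(3747)/3 ≈ 40.808*I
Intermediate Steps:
Q(M, p) = M + 2*p
P(l) = 2/3 (P(l) = 1 - 2*1/6 = 1 - 1/3 = 2/3)
a(o, U) = 2/3
v = -1666 (v = -3 + (-1714 - 1*(-51)) = -3 + (-1714 + 51) = -3 - 1663 = -1666)
sqrt(a(Q(5, 6) - 1*(-74), 46) + v) = sqrt(2/3 - 1666) = sqrt(-4996/3) = 2*I*sqrt(3747)/3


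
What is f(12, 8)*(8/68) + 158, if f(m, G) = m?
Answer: 2710/17 ≈ 159.41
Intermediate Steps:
f(12, 8)*(8/68) + 158 = 12*(8/68) + 158 = 12*(8*(1/68)) + 158 = 12*(2/17) + 158 = 24/17 + 158 = 2710/17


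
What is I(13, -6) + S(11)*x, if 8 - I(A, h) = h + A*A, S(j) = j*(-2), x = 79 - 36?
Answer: -1101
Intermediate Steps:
x = 43
S(j) = -2*j
I(A, h) = 8 - h - A**2 (I(A, h) = 8 - (h + A*A) = 8 - (h + A**2) = 8 + (-h - A**2) = 8 - h - A**2)
I(13, -6) + S(11)*x = (8 - 1*(-6) - 1*13**2) - 2*11*43 = (8 + 6 - 1*169) - 22*43 = (8 + 6 - 169) - 946 = -155 - 946 = -1101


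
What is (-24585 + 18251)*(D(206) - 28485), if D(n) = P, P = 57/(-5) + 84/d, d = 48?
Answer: 1804851131/10 ≈ 1.8049e+8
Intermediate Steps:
P = -193/20 (P = 57/(-5) + 84/48 = 57*(-⅕) + 84*(1/48) = -57/5 + 7/4 = -193/20 ≈ -9.6500)
D(n) = -193/20
(-24585 + 18251)*(D(206) - 28485) = (-24585 + 18251)*(-193/20 - 28485) = -6334*(-569893/20) = 1804851131/10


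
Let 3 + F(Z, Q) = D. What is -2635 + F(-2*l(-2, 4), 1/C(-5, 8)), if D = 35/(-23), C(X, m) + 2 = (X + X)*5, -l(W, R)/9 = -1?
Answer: -60709/23 ≈ -2639.5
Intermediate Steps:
l(W, R) = 9 (l(W, R) = -9*(-1) = 9)
C(X, m) = -2 + 10*X (C(X, m) = -2 + (X + X)*5 = -2 + (2*X)*5 = -2 + 10*X)
D = -35/23 (D = 35*(-1/23) = -35/23 ≈ -1.5217)
F(Z, Q) = -104/23 (F(Z, Q) = -3 - 35/23 = -104/23)
-2635 + F(-2*l(-2, 4), 1/C(-5, 8)) = -2635 - 104/23 = -60709/23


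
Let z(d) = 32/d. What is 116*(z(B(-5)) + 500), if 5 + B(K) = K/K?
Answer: 57072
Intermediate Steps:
B(K) = -4 (B(K) = -5 + K/K = -5 + 1 = -4)
116*(z(B(-5)) + 500) = 116*(32/(-4) + 500) = 116*(32*(-¼) + 500) = 116*(-8 + 500) = 116*492 = 57072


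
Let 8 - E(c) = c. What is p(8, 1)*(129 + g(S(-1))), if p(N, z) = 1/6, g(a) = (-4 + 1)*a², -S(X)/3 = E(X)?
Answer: -343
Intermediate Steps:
E(c) = 8 - c
S(X) = -24 + 3*X (S(X) = -3*(8 - X) = -24 + 3*X)
g(a) = -3*a²
p(N, z) = ⅙
p(8, 1)*(129 + g(S(-1))) = (129 - 3*(-24 + 3*(-1))²)/6 = (129 - 3*(-24 - 3)²)/6 = (129 - 3*(-27)²)/6 = (129 - 3*729)/6 = (129 - 2187)/6 = (⅙)*(-2058) = -343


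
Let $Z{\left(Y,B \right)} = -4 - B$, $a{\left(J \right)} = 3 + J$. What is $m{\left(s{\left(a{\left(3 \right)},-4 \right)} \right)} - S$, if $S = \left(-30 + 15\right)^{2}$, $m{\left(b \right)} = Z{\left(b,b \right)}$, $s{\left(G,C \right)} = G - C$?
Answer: $-239$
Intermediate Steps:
$m{\left(b \right)} = -4 - b$
$S = 225$ ($S = \left(-15\right)^{2} = 225$)
$m{\left(s{\left(a{\left(3 \right)},-4 \right)} \right)} - S = \left(-4 - \left(\left(3 + 3\right) - -4\right)\right) - 225 = \left(-4 - \left(6 + 4\right)\right) - 225 = \left(-4 - 10\right) - 225 = -14 - 225 = -239$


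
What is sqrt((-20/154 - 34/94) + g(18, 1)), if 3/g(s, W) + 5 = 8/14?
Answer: 6*I*sqrt(408704527)/112189 ≈ 1.0812*I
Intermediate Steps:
g(s, W) = -21/31 (g(s, W) = 3/(-5 + 8/14) = 3/(-5 + 8*(1/14)) = 3/(-5 + 4/7) = 3/(-31/7) = 3*(-7/31) = -21/31)
sqrt((-20/154 - 34/94) + g(18, 1)) = sqrt((-20/154 - 34/94) - 21/31) = sqrt((-20*1/154 - 34*1/94) - 21/31) = sqrt((-10/77 - 17/47) - 21/31) = sqrt(-1779/3619 - 21/31) = sqrt(-131148/112189) = 6*I*sqrt(408704527)/112189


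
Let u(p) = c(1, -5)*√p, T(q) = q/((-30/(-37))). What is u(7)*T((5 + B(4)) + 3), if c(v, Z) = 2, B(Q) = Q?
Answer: 148*√7/5 ≈ 78.314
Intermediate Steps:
T(q) = 37*q/30 (T(q) = q/((-30*(-1/37))) = q/(30/37) = q*(37/30) = 37*q/30)
u(p) = 2*√p
u(7)*T((5 + B(4)) + 3) = (2*√7)*(37*((5 + 4) + 3)/30) = (2*√7)*(37*(9 + 3)/30) = (2*√7)*((37/30)*12) = (2*√7)*(74/5) = 148*√7/5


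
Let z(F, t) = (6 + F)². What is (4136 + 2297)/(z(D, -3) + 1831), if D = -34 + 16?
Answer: 6433/1975 ≈ 3.2572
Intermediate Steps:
D = -18
(4136 + 2297)/(z(D, -3) + 1831) = (4136 + 2297)/((6 - 18)² + 1831) = 6433/((-12)² + 1831) = 6433/(144 + 1831) = 6433/1975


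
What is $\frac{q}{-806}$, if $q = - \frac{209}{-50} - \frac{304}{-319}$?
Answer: $- \frac{2641}{414700} \approx -0.0063685$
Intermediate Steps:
$q = \frac{81871}{15950}$ ($q = \left(-209\right) \left(- \frac{1}{50}\right) - - \frac{304}{319} = \frac{209}{50} + \frac{304}{319} = \frac{81871}{15950} \approx 5.133$)
$\frac{q}{-806} = \frac{81871}{15950 \left(-806\right)} = \frac{81871}{15950} \left(- \frac{1}{806}\right) = - \frac{2641}{414700}$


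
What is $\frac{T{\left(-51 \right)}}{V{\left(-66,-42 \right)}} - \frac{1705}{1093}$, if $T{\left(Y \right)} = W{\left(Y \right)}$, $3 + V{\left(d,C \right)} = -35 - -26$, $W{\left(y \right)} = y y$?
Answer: $- \frac{954451}{4372} \approx -218.31$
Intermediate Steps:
$W{\left(y \right)} = y^{2}$
$V{\left(d,C \right)} = -12$ ($V{\left(d,C \right)} = -3 - 9 = -12$)
$T{\left(Y \right)} = Y^{2}$
$\frac{T{\left(-51 \right)}}{V{\left(-66,-42 \right)}} - \frac{1705}{1093} = \frac{\left(-51\right)^{2}}{-12} - \frac{1705}{1093} = 2601 \left(- \frac{1}{12}\right) - \frac{1705}{1093} = - \frac{867}{4} - \frac{1705}{1093} = - \frac{954451}{4372}$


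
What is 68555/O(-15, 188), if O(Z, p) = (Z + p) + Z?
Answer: 68555/158 ≈ 433.89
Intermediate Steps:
O(Z, p) = p + 2*Z
68555/O(-15, 188) = 68555/(188 + 2*(-15)) = 68555/(188 - 30) = 68555/158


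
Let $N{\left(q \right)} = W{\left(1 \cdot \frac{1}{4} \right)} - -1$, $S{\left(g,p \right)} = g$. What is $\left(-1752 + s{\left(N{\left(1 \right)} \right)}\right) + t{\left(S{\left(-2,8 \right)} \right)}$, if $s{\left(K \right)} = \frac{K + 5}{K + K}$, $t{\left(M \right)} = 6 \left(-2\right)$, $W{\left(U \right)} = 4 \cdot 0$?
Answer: $-1761$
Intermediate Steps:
$W{\left(U \right)} = 0$
$t{\left(M \right)} = -12$
$N{\left(q \right)} = 1$ ($N{\left(q \right)} = 0 - -1 = 0 + 1 = 1$)
$s{\left(K \right)} = \frac{5 + K}{2 K}$
$\left(-1752 + s{\left(N{\left(1 \right)} \right)}\right) + t{\left(S{\left(-2,8 \right)} \right)} = \left(-1752 + \frac{5 + 1}{2 \cdot 1}\right) - 12 = \left(-1752 + \frac{1}{2} \cdot 1 \cdot 6\right) - 12 = \left(-1752 + 3\right) - 12 = -1749 - 12 = -1761$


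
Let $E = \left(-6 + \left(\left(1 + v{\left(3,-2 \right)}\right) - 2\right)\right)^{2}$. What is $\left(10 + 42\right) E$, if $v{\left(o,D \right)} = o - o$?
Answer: $2548$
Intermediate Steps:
$v{\left(o,D \right)} = 0$
$E = 49$ ($E = \left(-6 + \left(\left(1 + 0\right) - 2\right)\right)^{2} = \left(-6 + \left(1 - 2\right)\right)^{2} = \left(-6 - 1\right)^{2} = \left(-7\right)^{2} = 49$)
$\left(10 + 42\right) E = \left(10 + 42\right) 49 = 52 \cdot 49 = 2548$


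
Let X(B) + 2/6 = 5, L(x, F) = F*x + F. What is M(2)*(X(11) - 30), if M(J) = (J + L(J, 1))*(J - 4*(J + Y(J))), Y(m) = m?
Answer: 5320/3 ≈ 1773.3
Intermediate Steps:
L(x, F) = F + F*x
X(B) = 14/3 (X(B) = -1/3 + 5 = 14/3)
M(J) = -7*J*(1 + 2*J) (M(J) = (J + 1*(1 + J))*(J - 4*(J + J)) = (J + (1 + J))*(J - 8*J) = (1 + 2*J)*(J - 8*J) = (1 + 2*J)*(-7*J) = -7*J*(1 + 2*J))
M(2)*(X(11) - 30) = (7*2*(-1 - 2*2))*(14/3 - 30) = (7*2*(-1 - 4))*(-76/3) = (7*2*(-5))*(-76/3) = -70*(-76/3) = 5320/3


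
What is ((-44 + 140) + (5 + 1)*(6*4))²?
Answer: 57600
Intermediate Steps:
((-44 + 140) + (5 + 1)*(6*4))² = (96 + 6*24)² = (96 + 144)² = 240² = 57600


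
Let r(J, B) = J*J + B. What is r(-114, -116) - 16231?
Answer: -3351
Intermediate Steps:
r(J, B) = B + J**2 (r(J, B) = J**2 + B = B + J**2)
r(-114, -116) - 16231 = (-116 + (-114)**2) - 16231 = (-116 + 12996) - 16231 = 12880 - 16231 = -3351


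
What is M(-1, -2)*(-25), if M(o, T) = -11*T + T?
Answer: -500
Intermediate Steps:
M(o, T) = -10*T
M(-1, -2)*(-25) = -10*(-2)*(-25) = 20*(-25) = -500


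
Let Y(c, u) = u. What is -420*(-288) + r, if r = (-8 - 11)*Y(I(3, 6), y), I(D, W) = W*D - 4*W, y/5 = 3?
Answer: 120675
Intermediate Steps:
y = 15 (y = 5*3 = 15)
I(D, W) = -4*W + D*W (I(D, W) = D*W - 4*W = -4*W + D*W)
r = -285 (r = (-8 - 11)*15 = -19*15 = -285)
-420*(-288) + r = -420*(-288) - 285 = 120960 - 285 = 120675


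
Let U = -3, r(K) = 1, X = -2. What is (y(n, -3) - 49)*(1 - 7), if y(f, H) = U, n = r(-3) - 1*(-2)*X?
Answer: 312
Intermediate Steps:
n = -3 (n = 1 - 1*(-2)*(-2) = 1 - (-2)*(-2) = 1 - 1*4 = 1 - 4 = -3)
y(f, H) = -3
(y(n, -3) - 49)*(1 - 7) = (-3 - 49)*(1 - 7) = -52*(-6) = 312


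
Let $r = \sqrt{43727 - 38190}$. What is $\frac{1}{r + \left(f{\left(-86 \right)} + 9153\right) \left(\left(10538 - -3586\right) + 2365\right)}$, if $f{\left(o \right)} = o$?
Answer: $\frac{149505763}{22351973170206632} - \frac{7 \sqrt{113}}{22351973170206632} \approx 6.6887 \cdot 10^{-9}$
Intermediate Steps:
$r = 7 \sqrt{113}$ ($r = \sqrt{5537} = 7 \sqrt{113} \approx 74.411$)
$\frac{1}{r + \left(f{\left(-86 \right)} + 9153\right) \left(\left(10538 - -3586\right) + 2365\right)} = \frac{1}{7 \sqrt{113} + \left(-86 + 9153\right) \left(\left(10538 - -3586\right) + 2365\right)} = \frac{1}{7 \sqrt{113} + 9067 \left(\left(10538 + 3586\right) + 2365\right)} = \frac{1}{7 \sqrt{113} + 9067 \left(14124 + 2365\right)} = \frac{1}{7 \sqrt{113} + 9067 \cdot 16489} = \frac{1}{7 \sqrt{113} + 149505763} = \frac{1}{149505763 + 7 \sqrt{113}}$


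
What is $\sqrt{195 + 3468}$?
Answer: $3 \sqrt{407} \approx 60.523$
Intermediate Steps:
$\sqrt{195 + 3468} = \sqrt{3663} = 3 \sqrt{407}$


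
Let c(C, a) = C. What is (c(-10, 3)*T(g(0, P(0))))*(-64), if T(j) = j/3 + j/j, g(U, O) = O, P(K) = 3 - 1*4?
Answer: 1280/3 ≈ 426.67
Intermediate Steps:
P(K) = -1 (P(K) = 3 - 4 = -1)
T(j) = 1 + j/3 (T(j) = j*(1/3) + 1 = j/3 + 1 = 1 + j/3)
(c(-10, 3)*T(g(0, P(0))))*(-64) = -10*(1 + (1/3)*(-1))*(-64) = -10*(1 - 1/3)*(-64) = -10*2/3*(-64) = -20/3*(-64) = 1280/3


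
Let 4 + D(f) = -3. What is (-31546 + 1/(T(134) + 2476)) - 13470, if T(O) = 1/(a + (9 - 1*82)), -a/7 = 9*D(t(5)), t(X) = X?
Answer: -41017183336/911169 ≈ -45016.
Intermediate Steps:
D(f) = -7 (D(f) = -4 - 3 = -7)
a = 441 (a = -63*(-7) = -7*(-63) = 441)
T(O) = 1/368 (T(O) = 1/(441 + (9 - 1*82)) = 1/(441 + (9 - 82)) = 1/(441 - 73) = 1/368)
(-31546 + 1/(T(134) + 2476)) - 13470 = (-31546 + 1/(1/368 + 2476)) - 13470 = (-31546 + 1/(911169/368)) - 13470 = (-31546 + 368/911169) - 13470 = -28743736906/911169 - 13470 = -41017183336/911169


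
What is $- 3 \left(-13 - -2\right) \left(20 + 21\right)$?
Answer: $1353$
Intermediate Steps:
$- 3 \left(-13 - -2\right) \left(20 + 21\right) = - 3 \left(-13 + 2\right) 41 = \left(-3\right) \left(-11\right) 41 = 33 \cdot 41 = 1353$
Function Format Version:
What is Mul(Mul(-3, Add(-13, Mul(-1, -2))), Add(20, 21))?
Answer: 1353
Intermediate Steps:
Mul(Mul(-3, Add(-13, Mul(-1, -2))), Add(20, 21)) = Mul(Mul(-3, Add(-13, 2)), 41) = Mul(Mul(-3, -11), 41) = Mul(33, 41) = 1353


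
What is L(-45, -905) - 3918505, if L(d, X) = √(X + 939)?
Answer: -3918505 + √34 ≈ -3.9185e+6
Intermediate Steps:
L(d, X) = √(939 + X)
L(-45, -905) - 3918505 = √(939 - 905) - 3918505 = √34 - 3918505 = -3918505 + √34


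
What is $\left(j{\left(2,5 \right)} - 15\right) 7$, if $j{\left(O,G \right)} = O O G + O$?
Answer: $49$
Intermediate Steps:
$j{\left(O,G \right)} = O + G O^{2}$ ($j{\left(O,G \right)} = O^{2} G + O = G O^{2} + O = O + G O^{2}$)
$\left(j{\left(2,5 \right)} - 15\right) 7 = \left(2 \left(1 + 5 \cdot 2\right) - 15\right) 7 = \left(2 \left(1 + 10\right) - 15\right) 7 = \left(2 \cdot 11 - 15\right) 7 = \left(22 - 15\right) 7 = 7 \cdot 7 = 49$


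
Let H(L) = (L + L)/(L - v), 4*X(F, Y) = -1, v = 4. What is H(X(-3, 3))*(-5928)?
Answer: -11856/17 ≈ -697.41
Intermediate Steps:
X(F, Y) = -1/4 (X(F, Y) = (1/4)*(-1) = -1/4)
H(L) = 2*L/(-4 + L) (H(L) = (L + L)/(L - 1*4) = (2*L)/(L - 4) = (2*L)/(-4 + L) = 2*L/(-4 + L))
H(X(-3, 3))*(-5928) = (2*(-1/4)/(-4 - 1/4))*(-5928) = (2*(-1/4)/(-17/4))*(-5928) = (2*(-1/4)*(-4/17))*(-5928) = (2/17)*(-5928) = -11856/17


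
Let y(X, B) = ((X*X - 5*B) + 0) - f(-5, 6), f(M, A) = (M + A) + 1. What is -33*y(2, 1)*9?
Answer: 891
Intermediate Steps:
f(M, A) = 1 + A + M (f(M, A) = (A + M) + 1 = 1 + A + M)
y(X, B) = -2 + X**2 - 5*B (y(X, B) = ((X*X - 5*B) + 0) - (1 + 6 - 5) = ((X**2 - 5*B) + 0) - 1*2 = (X**2 - 5*B) - 2 = -2 + X**2 - 5*B)
-33*y(2, 1)*9 = -33*(-2 + 2**2 - 5*1)*9 = -33*(-2 + 4 - 5)*9 = -33*(-3)*9 = 99*9 = 891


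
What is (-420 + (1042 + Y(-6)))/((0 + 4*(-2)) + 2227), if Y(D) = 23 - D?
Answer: 93/317 ≈ 0.29338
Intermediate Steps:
(-420 + (1042 + Y(-6)))/((0 + 4*(-2)) + 2227) = (-420 + (1042 + (23 - 1*(-6))))/((0 + 4*(-2)) + 2227) = (-420 + (1042 + (23 + 6)))/((0 - 8) + 2227) = (-420 + (1042 + 29))/(-8 + 2227) = (-420 + 1071)/2219 = 651*(1/2219) = 93/317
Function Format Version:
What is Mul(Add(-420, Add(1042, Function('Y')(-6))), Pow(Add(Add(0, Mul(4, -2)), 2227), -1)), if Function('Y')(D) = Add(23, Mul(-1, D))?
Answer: Rational(93, 317) ≈ 0.29338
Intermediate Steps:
Mul(Add(-420, Add(1042, Function('Y')(-6))), Pow(Add(Add(0, Mul(4, -2)), 2227), -1)) = Mul(Add(-420, Add(1042, Add(23, Mul(-1, -6)))), Pow(Add(Add(0, Mul(4, -2)), 2227), -1)) = Mul(Add(-420, Add(1042, Add(23, 6))), Pow(Add(Add(0, -8), 2227), -1)) = Mul(Add(-420, Add(1042, 29)), Pow(Add(-8, 2227), -1)) = Mul(Add(-420, 1071), Pow(2219, -1)) = Mul(651, Rational(1, 2219)) = Rational(93, 317)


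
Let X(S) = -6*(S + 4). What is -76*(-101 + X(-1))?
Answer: 9044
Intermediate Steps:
X(S) = -24 - 6*S (X(S) = -6*(4 + S) = -24 - 6*S)
-76*(-101 + X(-1)) = -76*(-101 + (-24 - 6*(-1))) = -76*(-101 + (-24 + 6)) = -76*(-101 - 18) = -76*(-119) = 9044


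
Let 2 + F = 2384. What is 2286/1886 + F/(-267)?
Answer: -647015/83927 ≈ -7.7093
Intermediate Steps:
F = 2382 (F = -2 + 2384 = 2382)
2286/1886 + F/(-267) = 2286/1886 + 2382/(-267) = 2286*(1/1886) + 2382*(-1/267) = 1143/943 - 794/89 = -647015/83927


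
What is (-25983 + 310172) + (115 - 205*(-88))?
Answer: 302344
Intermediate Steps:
(-25983 + 310172) + (115 - 205*(-88)) = 284189 + (115 + 18040) = 284189 + 18155 = 302344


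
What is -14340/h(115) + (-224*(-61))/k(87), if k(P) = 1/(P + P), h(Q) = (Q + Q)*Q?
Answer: 6288581286/2645 ≈ 2.3775e+6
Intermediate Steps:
h(Q) = 2*Q² (h(Q) = (2*Q)*Q = 2*Q²)
k(P) = 1/(2*P)
-14340/h(115) + (-224*(-61))/k(87) = -14340/(2*115²) + (-224*(-61))/(((½)/87)) = -14340/(2*13225) + 13664/(((½)*(1/87))) = -14340/26450 + 13664/(1/174) = -14340*1/26450 + 13664*174 = -1434/2645 + 2377536 = 6288581286/2645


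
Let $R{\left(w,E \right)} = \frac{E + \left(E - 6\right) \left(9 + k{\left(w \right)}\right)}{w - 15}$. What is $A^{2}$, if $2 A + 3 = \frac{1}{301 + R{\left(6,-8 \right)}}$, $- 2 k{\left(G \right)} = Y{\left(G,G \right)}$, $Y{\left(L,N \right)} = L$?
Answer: $\frac{17614809}{7845601} \approx 2.2452$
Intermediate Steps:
$k{\left(G \right)} = - \frac{G}{2}$
$R{\left(w,E \right)} = \frac{E + \left(-6 + E\right) \left(9 - \frac{w}{2}\right)}{-15 + w}$ ($R{\left(w,E \right)} = \frac{E + \left(E - 6\right) \left(9 - \frac{w}{2}\right)}{w - 15} = \frac{E + \left(-6 + E\right) \left(9 - \frac{w}{2}\right)}{-15 + w}$)
$A = - \frac{4197}{2801}$ ($A = - \frac{3}{2} + \frac{1}{2 \left(301 + \frac{-108 + 6 \cdot 6 + 20 \left(-8\right) - \left(-8\right) 6}{2 \left(-15 + 6\right)}\right)} = - \frac{3}{2} + \frac{1}{2 \left(301 + \frac{-108 + 36 - 160 + 48}{2 \left(-9\right)}\right)} = - \frac{3}{2} + \frac{1}{2 \left(301 + \frac{1}{2} \left(- \frac{1}{9}\right) \left(-184\right)\right)} = - \frac{3}{2} + \frac{1}{2 \left(301 + \frac{92}{9}\right)} = - \frac{3}{2} + \frac{1}{2 \cdot \frac{2801}{9}} = - \frac{3}{2} + \frac{1}{2} \cdot \frac{9}{2801} = - \frac{3}{2} + \frac{9}{5602} = - \frac{4197}{2801} \approx -1.4984$)
$A^{2} = \left(- \frac{4197}{2801}\right)^{2} = \frac{17614809}{7845601}$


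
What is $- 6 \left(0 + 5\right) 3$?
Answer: $-90$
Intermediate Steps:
$- 6 \left(0 + 5\right) 3 = \left(-6\right) 5 \cdot 3 = \left(-30\right) 3 = -90$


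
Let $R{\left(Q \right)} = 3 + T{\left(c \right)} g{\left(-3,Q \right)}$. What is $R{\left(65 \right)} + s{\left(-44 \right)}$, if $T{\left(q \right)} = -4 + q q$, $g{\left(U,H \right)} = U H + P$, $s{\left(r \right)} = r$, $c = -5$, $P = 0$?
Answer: $-4136$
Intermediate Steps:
$g{\left(U,H \right)} = H U$ ($g{\left(U,H \right)} = U H + 0 = H U + 0 = H U$)
$T{\left(q \right)} = -4 + q^{2}$
$R{\left(Q \right)} = 3 - 63 Q$ ($R{\left(Q \right)} = 3 + \left(-4 + \left(-5\right)^{2}\right) Q \left(-3\right) = 3 + \left(-4 + 25\right) \left(- 3 Q\right) = 3 + 21 \left(- 3 Q\right) = 3 - 63 Q$)
$R{\left(65 \right)} + s{\left(-44 \right)} = \left(3 - 4095\right) - 44 = -4092 - 44 = -4136$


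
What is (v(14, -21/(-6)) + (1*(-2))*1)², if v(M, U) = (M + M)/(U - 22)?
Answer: 16900/1369 ≈ 12.345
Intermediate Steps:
v(M, U) = 2*M/(-22 + U) (v(M, U) = (2*M)/(-22 + U) = 2*M/(-22 + U))
(v(14, -21/(-6)) + (1*(-2))*1)² = (2*14/(-22 - 21/(-6)) + (1*(-2))*1)² = (2*14/(-22 - 21*(-⅙)) - 2*1)² = (2*14/(-22 + 7/2) - 2)² = (2*14/(-37/2) - 2)² = (2*14*(-2/37) - 2)² = (-56/37 - 2)² = (-130/37)² = 16900/1369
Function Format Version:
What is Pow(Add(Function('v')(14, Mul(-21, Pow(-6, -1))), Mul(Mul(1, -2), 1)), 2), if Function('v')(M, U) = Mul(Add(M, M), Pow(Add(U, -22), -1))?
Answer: Rational(16900, 1369) ≈ 12.345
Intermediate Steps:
Function('v')(M, U) = Mul(2, M, Pow(Add(-22, U), -1)) (Function('v')(M, U) = Mul(Mul(2, M), Pow(Add(-22, U), -1)) = Mul(2, M, Pow(Add(-22, U), -1)))
Pow(Add(Function('v')(14, Mul(-21, Pow(-6, -1))), Mul(Mul(1, -2), 1)), 2) = Pow(Add(Mul(2, 14, Pow(Add(-22, Mul(-21, Pow(-6, -1))), -1)), Mul(Mul(1, -2), 1)), 2) = Pow(Add(Mul(2, 14, Pow(Add(-22, Mul(-21, Rational(-1, 6))), -1)), Mul(-2, 1)), 2) = Pow(Add(Mul(2, 14, Pow(Add(-22, Rational(7, 2)), -1)), -2), 2) = Pow(Add(Mul(2, 14, Pow(Rational(-37, 2), -1)), -2), 2) = Pow(Add(Mul(2, 14, Rational(-2, 37)), -2), 2) = Pow(Add(Rational(-56, 37), -2), 2) = Pow(Rational(-130, 37), 2) = Rational(16900, 1369)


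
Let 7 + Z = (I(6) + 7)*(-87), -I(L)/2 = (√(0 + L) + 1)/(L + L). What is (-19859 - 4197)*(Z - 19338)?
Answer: 479664612 - 348812*√6 ≈ 4.7881e+8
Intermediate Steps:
I(L) = -(1 + √L)/L (I(L) = -2*(√(0 + L) + 1)/(L + L) = -2*(√L + 1)/(2*L) = -2*(1 + √L)*1/(2*L) = -(1 + √L)/L)
Z = -1203/2 + 29*√6/2 (Z = -7 + ((-1/6 - 1/√6) + 7)*(-87) = -7 + ((-1*⅙ - √6/6) + 7)*(-87) = -7 + ((-⅙ - √6/6) + 7)*(-87) = -7 + (41/6 - √6/6)*(-87) = -7 + (-1189/2 + 29*√6/2) = -1203/2 + 29*√6/2 ≈ -565.98)
(-19859 - 4197)*(Z - 19338) = (-19859 - 4197)*((-1203/2 + 29*√6/2) - 19338) = -24056*(-39879/2 + 29*√6/2) = 479664612 - 348812*√6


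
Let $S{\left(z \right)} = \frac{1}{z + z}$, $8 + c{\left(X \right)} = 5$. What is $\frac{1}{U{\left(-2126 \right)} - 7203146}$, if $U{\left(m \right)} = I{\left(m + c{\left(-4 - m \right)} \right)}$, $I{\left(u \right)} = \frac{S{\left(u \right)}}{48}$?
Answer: $- \frac{204384}{1472207792065} \approx -1.3883 \cdot 10^{-7}$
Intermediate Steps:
$c{\left(X \right)} = -3$ ($c{\left(X \right)} = -8 + 5 = -3$)
$S{\left(z \right)} = \frac{1}{2 z}$
$I{\left(u \right)} = \frac{1}{96 u}$ ($I{\left(u \right)} = \frac{\frac{1}{2} \frac{1}{u}}{48} = \frac{1}{2 u} \frac{1}{48} = \frac{1}{96 u}$)
$U{\left(m \right)} = \frac{1}{96 \left(-3 + m\right)}$ ($U{\left(m \right)} = \frac{1}{96 \left(m - 3\right)} = \frac{1}{96 \left(-3 + m\right)}$)
$\frac{1}{U{\left(-2126 \right)} - 7203146} = \frac{1}{\frac{1}{96 \left(-3 - 2126\right)} - 7203146} = \frac{1}{\frac{1}{96 \left(-2129\right)} - 7203146} = \frac{1}{\frac{1}{96} \left(- \frac{1}{2129}\right) - 7203146} = \frac{1}{- \frac{1}{204384} - 7203146} = \frac{1}{- \frac{1472207792065}{204384}} = - \frac{204384}{1472207792065}$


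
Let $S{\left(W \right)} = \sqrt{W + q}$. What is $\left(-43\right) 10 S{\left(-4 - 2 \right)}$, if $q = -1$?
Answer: $- 430 i \sqrt{7} \approx - 1137.7 i$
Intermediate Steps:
$S{\left(W \right)} = \sqrt{-1 + W}$ ($S{\left(W \right)} = \sqrt{W - 1} = \sqrt{-1 + W}$)
$\left(-43\right) 10 S{\left(-4 - 2 \right)} = \left(-43\right) 10 \sqrt{-1 - 6} = - 430 \sqrt{-1 - 6} = - 430 \sqrt{-7} = - 430 i \sqrt{7}$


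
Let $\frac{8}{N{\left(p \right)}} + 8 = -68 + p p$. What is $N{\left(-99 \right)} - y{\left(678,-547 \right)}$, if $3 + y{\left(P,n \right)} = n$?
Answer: $\frac{5348758}{9725} \approx 550.0$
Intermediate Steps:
$N{\left(p \right)} = \frac{8}{-76 + p^{2}}$ ($N{\left(p \right)} = \frac{8}{-8 + \left(-68 + p p\right)} = \frac{8}{-8 + \left(-68 + p^{2}\right)} = \frac{8}{-76 + p^{2}}$)
$y{\left(P,n \right)} = -3 + n$
$N{\left(-99 \right)} - y{\left(678,-547 \right)} = \frac{8}{-76 + \left(-99\right)^{2}} - \left(-3 - 547\right) = \frac{8}{-76 + 9801} - -550 = \frac{8}{9725} + 550 = \frac{5348758}{9725}$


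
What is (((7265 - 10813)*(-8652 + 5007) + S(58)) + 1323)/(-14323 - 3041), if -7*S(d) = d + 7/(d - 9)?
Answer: -158438740/212709 ≈ -744.86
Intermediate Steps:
S(d) = -1/(-9 + d) - d/7 (S(d) = -(d + 7/(d - 9))/7 = -(d + 7/(-9 + d))/7 = -1/(-9 + d) - d/7)
(((7265 - 10813)*(-8652 + 5007) + S(58)) + 1323)/(-14323 - 3041) = (((7265 - 10813)*(-8652 + 5007) + (-7 - 1*58² + 9*58)/(7*(-9 + 58))) + 1323)/(-14323 - 3041) = ((-3548*(-3645) + (⅐)*(-7 - 1*3364 + 522)/49) + 1323)/(-17364) = ((12932460 + (⅐)*(1/49)*(-7 - 3364 + 522)) + 1323)*(-1/17364) = ((12932460 + (⅐)*(1/49)*(-2849)) + 1323)*(-1/17364) = ((12932460 - 407/49) + 1323)*(-1/17364) = (633690133/49 + 1323)*(-1/17364) = (633754960/49)*(-1/17364) = -158438740/212709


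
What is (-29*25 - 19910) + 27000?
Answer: 6365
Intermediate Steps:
(-29*25 - 19910) + 27000 = (-725 - 19910) + 27000 = -20635 + 27000 = 6365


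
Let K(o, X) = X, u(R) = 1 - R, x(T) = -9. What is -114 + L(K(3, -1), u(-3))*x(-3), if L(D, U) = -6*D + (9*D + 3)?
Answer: -114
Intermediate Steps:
L(D, U) = 3 + 3*D (L(D, U) = -6*D + (3 + 9*D) = 3 + 3*D)
-114 + L(K(3, -1), u(-3))*x(-3) = -114 + (3 + 3*(-1))*(-9) = -114 + (3 - 3)*(-9) = -114 + 0*(-9) = -114 + 0 = -114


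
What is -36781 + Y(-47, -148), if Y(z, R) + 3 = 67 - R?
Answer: -36569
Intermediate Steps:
Y(z, R) = 64 - R (Y(z, R) = -3 + (67 - R) = 64 - R)
-36781 + Y(-47, -148) = -36781 + (64 - 1*(-148)) = -36781 + (64 + 148) = -36781 + 212 = -36569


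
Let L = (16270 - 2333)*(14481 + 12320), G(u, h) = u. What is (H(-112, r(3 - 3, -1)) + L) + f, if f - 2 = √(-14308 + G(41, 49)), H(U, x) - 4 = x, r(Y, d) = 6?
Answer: 373525549 + I*√14267 ≈ 3.7353e+8 + 119.44*I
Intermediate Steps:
H(U, x) = 4 + x
L = 373525537 (L = 13937*26801 = 373525537)
f = 2 + I*√14267 (f = 2 + √(-14308 + 41) = 2 + √(-14267) = 2 + I*√14267 ≈ 2.0 + 119.44*I)
(H(-112, r(3 - 3, -1)) + L) + f = ((4 + 6) + 373525537) + (2 + I*√14267) = (10 + 373525537) + (2 + I*√14267) = 373525547 + (2 + I*√14267) = 373525549 + I*√14267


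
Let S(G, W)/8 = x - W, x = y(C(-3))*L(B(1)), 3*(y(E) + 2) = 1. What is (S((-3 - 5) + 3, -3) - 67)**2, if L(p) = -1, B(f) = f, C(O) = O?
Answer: 7921/9 ≈ 880.11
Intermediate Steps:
y(E) = -5/3 (y(E) = -2 + (1/3)*1 = -2 + 1/3 = -5/3)
x = 5/3 (x = -5/3*(-1) = 5/3 ≈ 1.6667)
S(G, W) = 40/3 - 8*W (S(G, W) = 8*(5/3 - W) = 40/3 - 8*W)
(S((-3 - 5) + 3, -3) - 67)**2 = ((40/3 - 8*(-3)) - 67)**2 = ((40/3 + 24) - 67)**2 = (112/3 - 67)**2 = (-89/3)**2 = 7921/9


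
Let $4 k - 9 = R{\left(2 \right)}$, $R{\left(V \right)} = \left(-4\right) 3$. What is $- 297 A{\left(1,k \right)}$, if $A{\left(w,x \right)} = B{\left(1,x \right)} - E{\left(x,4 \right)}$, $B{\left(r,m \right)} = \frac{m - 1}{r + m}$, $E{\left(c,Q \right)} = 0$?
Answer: $2079$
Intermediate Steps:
$B{\left(r,m \right)} = \frac{-1 + m}{m + r}$
$R{\left(V \right)} = -12$
$k = - \frac{3}{4}$ ($k = \frac{9}{4} + \frac{1}{4} \left(-12\right) = \frac{9}{4} - 3 = - \frac{3}{4} \approx -0.75$)
$A{\left(w,x \right)} = \frac{-1 + x}{1 + x}$ ($A{\left(w,x \right)} = \frac{-1 + x}{x + 1} - 0 = \frac{-1 + x}{1 + x} + 0 = \frac{-1 + x}{1 + x}$)
$- 297 A{\left(1,k \right)} = - 297 \frac{-1 - \frac{3}{4}}{1 - \frac{3}{4}} = - 297 \frac{1}{\frac{1}{4}} \left(- \frac{7}{4}\right) = - 297 \cdot 4 \left(- \frac{7}{4}\right) = \left(-297\right) \left(-7\right) = 2079$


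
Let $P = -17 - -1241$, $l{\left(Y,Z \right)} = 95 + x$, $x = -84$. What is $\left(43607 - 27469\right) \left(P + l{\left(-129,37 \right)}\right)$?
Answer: $19930430$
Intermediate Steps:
$l{\left(Y,Z \right)} = 11$ ($l{\left(Y,Z \right)} = 95 - 84 = 11$)
$P = 1224$ ($P = -17 + 1241 = 1224$)
$\left(43607 - 27469\right) \left(P + l{\left(-129,37 \right)}\right) = \left(43607 - 27469\right) \left(1224 + 11\right) = 16138 \cdot 1235 = 19930430$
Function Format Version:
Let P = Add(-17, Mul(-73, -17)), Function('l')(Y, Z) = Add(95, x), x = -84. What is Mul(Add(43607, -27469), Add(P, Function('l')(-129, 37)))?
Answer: 19930430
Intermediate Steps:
Function('l')(Y, Z) = 11 (Function('l')(Y, Z) = Add(95, -84) = 11)
P = 1224 (P = Add(-17, 1241) = 1224)
Mul(Add(43607, -27469), Add(P, Function('l')(-129, 37))) = Mul(Add(43607, -27469), Add(1224, 11)) = Mul(16138, 1235) = 19930430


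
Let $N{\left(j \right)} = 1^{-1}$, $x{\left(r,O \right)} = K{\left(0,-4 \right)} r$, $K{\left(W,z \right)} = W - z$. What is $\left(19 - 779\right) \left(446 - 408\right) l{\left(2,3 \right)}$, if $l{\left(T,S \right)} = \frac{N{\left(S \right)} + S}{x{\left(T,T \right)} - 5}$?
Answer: $- \frac{115520}{3} \approx -38507.0$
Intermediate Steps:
$x{\left(r,O \right)} = 4 r$ ($x{\left(r,O \right)} = \left(0 - -4\right) r = \left(0 + 4\right) r = 4 r$)
$N{\left(j \right)} = 1$
$l{\left(T,S \right)} = \frac{1 + S}{-5 + 4 T}$ ($l{\left(T,S \right)} = \frac{1 + S}{4 T - 5} = \frac{1 + S}{-5 + 4 T}$)
$\left(19 - 779\right) \left(446 - 408\right) l{\left(2,3 \right)} = \left(19 - 779\right) \left(446 - 408\right) \frac{1 + 3}{-5 + 4 \cdot 2} = \left(-760\right) 38 \frac{1}{-5 + 8} \cdot 4 = - 28880 \cdot \frac{1}{3} \cdot 4 = \left(-28880\right) \frac{4}{3} = - \frac{115520}{3}$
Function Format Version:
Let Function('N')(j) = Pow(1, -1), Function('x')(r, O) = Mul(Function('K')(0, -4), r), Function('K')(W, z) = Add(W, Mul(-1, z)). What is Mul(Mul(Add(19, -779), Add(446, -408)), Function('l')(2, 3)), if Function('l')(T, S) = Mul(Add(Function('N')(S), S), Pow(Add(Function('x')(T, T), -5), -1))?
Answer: Rational(-115520, 3) ≈ -38507.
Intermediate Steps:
Function('x')(r, O) = Mul(4, r) (Function('x')(r, O) = Mul(Add(0, Mul(-1, -4)), r) = Mul(Add(0, 4), r) = Mul(4, r))
Function('N')(j) = 1
Function('l')(T, S) = Mul(Pow(Add(-5, Mul(4, T)), -1), Add(1, S)) (Function('l')(T, S) = Mul(Add(1, S), Pow(Add(Mul(4, T), -5), -1)) = Mul(Add(1, S), Pow(Add(-5, Mul(4, T)), -1)) = Mul(Pow(Add(-5, Mul(4, T)), -1), Add(1, S)))
Mul(Mul(Add(19, -779), Add(446, -408)), Function('l')(2, 3)) = Mul(Mul(Add(19, -779), Add(446, -408)), Mul(Pow(Add(-5, Mul(4, 2)), -1), Add(1, 3))) = Mul(Mul(-760, 38), Mul(Pow(Add(-5, 8), -1), 4)) = Mul(-28880, Mul(Pow(3, -1), 4)) = Mul(-28880, Mul(Rational(1, 3), 4)) = Mul(-28880, Rational(4, 3)) = Rational(-115520, 3)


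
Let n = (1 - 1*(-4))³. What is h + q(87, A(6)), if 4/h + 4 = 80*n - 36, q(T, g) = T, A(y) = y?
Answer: 216631/2490 ≈ 87.000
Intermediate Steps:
n = 125 (n = (1 + 4)³ = 5³ = 125)
h = 1/2490 (h = 4/(-4 + (80*125 - 36)) = 4/(-4 + (10000 - 36)) = 4/(-4 + 9964) = 4/9960 = 4*(1/9960) = 1/2490 ≈ 0.00040161)
h + q(87, A(6)) = 1/2490 + 87 = 216631/2490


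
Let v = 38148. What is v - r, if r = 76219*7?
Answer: -495385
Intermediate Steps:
r = 533533
v - r = 38148 - 1*533533 = 38148 - 533533 = -495385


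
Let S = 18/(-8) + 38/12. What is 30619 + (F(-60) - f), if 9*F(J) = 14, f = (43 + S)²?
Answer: 4131631/144 ≈ 28692.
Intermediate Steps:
S = 11/12 (S = 18*(-⅛) + 38*(1/12) = -9/4 + 19/6 = 11/12 ≈ 0.91667)
f = 277729/144 (f = (43 + 11/12)² = (527/12)² = 277729/144 ≈ 1928.7)
F(J) = 14/9 (F(J) = (⅑)*14 = 14/9)
30619 + (F(-60) - f) = 30619 + (14/9 - 1*277729/144) = 30619 + (14/9 - 277729/144) = 30619 - 277505/144 = 4131631/144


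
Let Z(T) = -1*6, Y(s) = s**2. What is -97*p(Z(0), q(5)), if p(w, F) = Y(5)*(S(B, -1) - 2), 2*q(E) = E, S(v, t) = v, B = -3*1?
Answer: 12125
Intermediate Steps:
B = -3
Z(T) = -6
q(E) = E/2
p(w, F) = -125 (p(w, F) = 5**2*(-3 - 2) = 25*(-5) = -125)
-97*p(Z(0), q(5)) = -97*(-125) = 12125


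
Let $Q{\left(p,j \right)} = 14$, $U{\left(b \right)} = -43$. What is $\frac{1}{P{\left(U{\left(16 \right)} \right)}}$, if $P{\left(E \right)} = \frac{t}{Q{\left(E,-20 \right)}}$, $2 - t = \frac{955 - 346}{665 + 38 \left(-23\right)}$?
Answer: $\frac{2926}{1027} \approx 2.8491$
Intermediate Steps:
$t = \frac{1027}{209}$ ($t = 2 - \frac{955 - 346}{665 + 38 \left(-23\right)} = 2 - \frac{609}{665 - 874} = 2 - \frac{609}{-209} = 2 - 609 \left(- \frac{1}{209}\right) = 2 - - \frac{609}{209} = 2 + \frac{609}{209} = \frac{1027}{209} \approx 4.9139$)
$P{\left(E \right)} = \frac{1027}{2926}$ ($P{\left(E \right)} = \frac{1027}{209 \cdot 14} = \frac{1027}{209} \cdot \frac{1}{14} = \frac{1027}{2926}$)
$\frac{1}{P{\left(U{\left(16 \right)} \right)}} = \frac{1}{\frac{1027}{2926}} = \frac{2926}{1027}$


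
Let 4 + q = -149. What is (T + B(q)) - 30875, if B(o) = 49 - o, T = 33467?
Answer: 2794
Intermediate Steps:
q = -153 (q = -4 - 149 = -153)
(T + B(q)) - 30875 = (33467 + (49 - 1*(-153))) - 30875 = (33467 + (49 + 153)) - 30875 = (33467 + 202) - 30875 = 33669 - 30875 = 2794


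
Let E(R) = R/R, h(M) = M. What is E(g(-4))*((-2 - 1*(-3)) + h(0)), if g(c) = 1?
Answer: 1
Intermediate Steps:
E(R) = 1
E(g(-4))*((-2 - 1*(-3)) + h(0)) = 1*((-2 - 1*(-3)) + 0) = 1*((-2 + 3) + 0) = 1*(1 + 0) = 1*1 = 1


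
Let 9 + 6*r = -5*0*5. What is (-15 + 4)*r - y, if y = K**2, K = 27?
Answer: -1425/2 ≈ -712.50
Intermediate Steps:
r = -3/2 (r = -3/2 + (-5*0*5)/6 = -3/2 + (0*5)/6 = -3/2 + (1/6)*0 = -3/2 + 0 = -3/2 ≈ -1.5000)
y = 729 (y = 27**2 = 729)
(-15 + 4)*r - y = (-15 + 4)*(-3/2) - 1*729 = -11*(-3/2) - 729 = 33/2 - 729 = -1425/2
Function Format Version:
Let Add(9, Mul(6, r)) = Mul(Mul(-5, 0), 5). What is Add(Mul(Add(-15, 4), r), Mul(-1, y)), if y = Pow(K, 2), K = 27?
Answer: Rational(-1425, 2) ≈ -712.50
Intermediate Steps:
r = Rational(-3, 2) (r = Add(Rational(-3, 2), Mul(Rational(1, 6), Mul(Mul(-5, 0), 5))) = Add(Rational(-3, 2), Mul(Rational(1, 6), Mul(0, 5))) = Add(Rational(-3, 2), Mul(Rational(1, 6), 0)) = Add(Rational(-3, 2), 0) = Rational(-3, 2) ≈ -1.5000)
y = 729 (y = Pow(27, 2) = 729)
Add(Mul(Add(-15, 4), r), Mul(-1, y)) = Add(Mul(Add(-15, 4), Rational(-3, 2)), Mul(-1, 729)) = Add(Mul(-11, Rational(-3, 2)), -729) = Add(Rational(33, 2), -729) = Rational(-1425, 2)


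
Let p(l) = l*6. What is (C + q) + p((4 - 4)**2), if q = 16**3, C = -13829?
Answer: -9733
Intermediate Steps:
p(l) = 6*l
q = 4096
(C + q) + p((4 - 4)**2) = (-13829 + 4096) + 6*(4 - 4)**2 = -9733 + 6*0**2 = -9733 + 6*0 = -9733 + 0 = -9733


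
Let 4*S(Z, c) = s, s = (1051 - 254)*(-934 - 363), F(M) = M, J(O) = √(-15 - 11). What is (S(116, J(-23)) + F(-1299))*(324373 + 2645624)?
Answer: -3085544733285/4 ≈ -7.7139e+11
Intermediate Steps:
J(O) = I*√26 (J(O) = √(-26) = I*√26)
s = -1033709 (s = 797*(-1297) = -1033709)
S(Z, c) = -1033709/4 (S(Z, c) = (¼)*(-1033709) = -1033709/4)
(S(116, J(-23)) + F(-1299))*(324373 + 2645624) = (-1033709/4 - 1299)*(324373 + 2645624) = -1038905/4*2969997 = -3085544733285/4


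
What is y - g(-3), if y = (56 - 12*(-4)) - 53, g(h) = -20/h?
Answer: 133/3 ≈ 44.333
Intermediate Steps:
y = 51 (y = (56 + 48) - 53 = 104 - 53 = 51)
y - g(-3) = 51 - (-20)/(-3) = 51 - (-20)*(-1)/3 = 51 - 1*20/3 = 51 - 20/3 = 133/3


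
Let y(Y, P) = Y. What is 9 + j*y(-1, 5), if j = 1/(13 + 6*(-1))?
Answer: 62/7 ≈ 8.8571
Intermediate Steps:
j = ⅐ (j = 1/(13 - 6) = 1/7 = ⅐ ≈ 0.14286)
9 + j*y(-1, 5) = 9 + (⅐)*(-1) = 9 - ⅐ = 62/7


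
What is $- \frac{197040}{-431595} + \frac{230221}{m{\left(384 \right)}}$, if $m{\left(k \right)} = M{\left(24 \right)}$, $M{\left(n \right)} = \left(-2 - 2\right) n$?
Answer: $- \frac{2207629259}{920736} \approx -2397.7$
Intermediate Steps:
$M{\left(n \right)} = - 4 n$
$m{\left(k \right)} = -96$ ($m{\left(k \right)} = \left(-4\right) 24 = -96$)
$- \frac{197040}{-431595} + \frac{230221}{m{\left(384 \right)}} = - \frac{197040}{-431595} + \frac{230221}{-96} = \left(-197040\right) \left(- \frac{1}{431595}\right) + 230221 \left(- \frac{1}{96}\right) = \frac{13136}{28773} - \frac{230221}{96} = - \frac{2207629259}{920736}$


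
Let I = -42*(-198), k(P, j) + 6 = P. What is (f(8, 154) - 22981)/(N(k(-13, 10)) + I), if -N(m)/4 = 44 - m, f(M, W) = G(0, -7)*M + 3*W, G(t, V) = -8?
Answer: -22583/8064 ≈ -2.8005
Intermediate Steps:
k(P, j) = -6 + P
f(M, W) = -8*M + 3*W
I = 8316
N(m) = -176 + 4*m (N(m) = -4*(44 - m) = -176 + 4*m)
(f(8, 154) - 22981)/(N(k(-13, 10)) + I) = ((-8*8 + 3*154) - 22981)/((-176 + 4*(-6 - 13)) + 8316) = ((-64 + 462) - 22981)/((-176 + 4*(-19)) + 8316) = (398 - 22981)/((-176 - 76) + 8316) = -22583/(-252 + 8316) = -22583/8064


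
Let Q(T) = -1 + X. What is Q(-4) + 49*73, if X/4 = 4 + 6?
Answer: 3616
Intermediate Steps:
X = 40 (X = 4*(4 + 6) = 4*10 = 40)
Q(T) = 39 (Q(T) = -1 + 40 = 39)
Q(-4) + 49*73 = 39 + 49*73 = 39 + 3577 = 3616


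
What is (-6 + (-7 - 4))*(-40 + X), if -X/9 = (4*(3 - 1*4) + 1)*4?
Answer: -1156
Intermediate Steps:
X = 108 (X = -9*(4*(3 - 1*4) + 1)*4 = -9*(4*(3 - 4) + 1)*4 = -9*(4*(-1) + 1)*4 = -9*(-4 + 1)*4 = -(-27)*4 = -9*(-12) = 108)
(-6 + (-7 - 4))*(-40 + X) = (-6 + (-7 - 4))*(-40 + 108) = (-6 - 11)*68 = -17*68 = -1156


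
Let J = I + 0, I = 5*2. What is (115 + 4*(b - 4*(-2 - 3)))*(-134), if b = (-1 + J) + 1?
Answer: -31490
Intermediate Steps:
I = 10
J = 10 (J = 10 + 0 = 10)
b = 10 (b = (-1 + 10) + 1 = 9 + 1 = 10)
(115 + 4*(b - 4*(-2 - 3)))*(-134) = (115 + 4*(10 - 4*(-2 - 3)))*(-134) = (115 + 4*(10 - 4*(-5)))*(-134) = (115 + 4*(10 + 20))*(-134) = (115 + 4*30)*(-134) = (115 + 120)*(-134) = 235*(-134) = -31490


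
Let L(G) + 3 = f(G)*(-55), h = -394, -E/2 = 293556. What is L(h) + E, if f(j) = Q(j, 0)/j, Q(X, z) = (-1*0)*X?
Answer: -587115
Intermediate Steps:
E = -587112 (E = -2*293556 = -587112)
Q(X, z) = 0 (Q(X, z) = 0*X = 0)
f(j) = 0 (f(j) = 0/j = 0)
L(G) = -3 (L(G) = -3 + 0*(-55) = -3 + 0 = -3)
L(h) + E = -3 - 587112 = -587115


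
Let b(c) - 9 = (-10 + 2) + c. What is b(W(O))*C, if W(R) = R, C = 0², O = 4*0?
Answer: 0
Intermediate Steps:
O = 0
C = 0
b(c) = 1 + c (b(c) = 9 + ((-10 + 2) + c) = 9 + (-8 + c) = 1 + c)
b(W(O))*C = (1 + 0)*0 = 1*0 = 0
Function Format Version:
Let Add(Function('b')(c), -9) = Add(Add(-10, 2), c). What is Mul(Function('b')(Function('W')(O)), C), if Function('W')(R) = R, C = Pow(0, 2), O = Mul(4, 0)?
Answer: 0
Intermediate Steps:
O = 0
C = 0
Function('b')(c) = Add(1, c) (Function('b')(c) = Add(9, Add(Add(-10, 2), c)) = Add(9, Add(-8, c)) = Add(1, c))
Mul(Function('b')(Function('W')(O)), C) = Mul(Add(1, 0), 0) = Mul(1, 0) = 0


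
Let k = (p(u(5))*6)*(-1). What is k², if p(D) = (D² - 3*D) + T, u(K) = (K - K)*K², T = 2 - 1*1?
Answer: 36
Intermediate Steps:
T = 1 (T = 2 - 1 = 1)
u(K) = 0 (u(K) = 0*K² = 0)
p(D) = 1 + D² - 3*D (p(D) = (D² - 3*D) + 1 = 1 + D² - 3*D)
k = -6 (k = ((1 + 0² - 3*0)*6)*(-1) = ((1 + 0 + 0)*6)*(-1) = (1*6)*(-1) = 6*(-1) = -6)
k² = (-6)² = 36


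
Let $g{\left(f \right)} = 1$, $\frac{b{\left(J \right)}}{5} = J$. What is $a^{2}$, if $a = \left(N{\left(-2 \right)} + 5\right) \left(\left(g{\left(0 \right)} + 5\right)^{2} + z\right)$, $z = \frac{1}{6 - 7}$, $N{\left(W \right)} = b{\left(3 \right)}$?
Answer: $490000$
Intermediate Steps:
$b{\left(J \right)} = 5 J$
$N{\left(W \right)} = 15$ ($N{\left(W \right)} = 5 \cdot 3 = 15$)
$z = -1$ ($z = \frac{1}{-1} = -1$)
$a = 700$ ($a = \left(15 + 5\right) \left(\left(1 + 5\right)^{2} - 1\right) = 20 \left(6^{2} - 1\right) = 20 \left(36 - 1\right) = 20 \cdot 35 = 700$)
$a^{2} = 700^{2} = 490000$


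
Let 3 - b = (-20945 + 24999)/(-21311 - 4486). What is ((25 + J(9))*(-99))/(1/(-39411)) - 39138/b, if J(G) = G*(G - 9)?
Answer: 7943316872139/81445 ≈ 9.7530e+7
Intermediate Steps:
J(G) = G*(-9 + G)
b = 81445/25797 (b = 3 - (-20945 + 24999)/(-21311 - 4486) = 3 - 4054/(-25797) = 3 - 4054*(-1)/25797 = 3 - 1*(-4054/25797) = 3 + 4054/25797 = 81445/25797 ≈ 3.1572)
((25 + J(9))*(-99))/(1/(-39411)) - 39138/b = ((25 + 9*(-9 + 9))*(-99))/(1/(-39411)) - 39138/81445/25797 = ((25 + 9*0)*(-99))/(-1/39411) - 39138*25797/81445 = ((25 + 0)*(-99))*(-39411) - 1009642986/81445 = (25*(-99))*(-39411) - 1009642986/81445 = -2475*(-39411) - 1009642986/81445 = 97542225 - 1009642986/81445 = 7943316872139/81445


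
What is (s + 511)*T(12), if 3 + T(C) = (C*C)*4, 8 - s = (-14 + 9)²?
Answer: 283062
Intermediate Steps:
s = -17 (s = 8 - (-14 + 9)² = 8 - 1*(-5)² = 8 - 1*25 = 8 - 25 = -17)
T(C) = -3 + 4*C² (T(C) = -3 + (C*C)*4 = -3 + C²*4 = -3 + 4*C²)
(s + 511)*T(12) = (-17 + 511)*(-3 + 4*12²) = 494*(-3 + 4*144) = 494*(-3 + 576) = 494*573 = 283062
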